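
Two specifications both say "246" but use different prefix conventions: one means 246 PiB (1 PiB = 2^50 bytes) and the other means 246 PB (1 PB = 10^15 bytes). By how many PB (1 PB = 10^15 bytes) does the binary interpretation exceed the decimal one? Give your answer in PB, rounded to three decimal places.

246 PiB = 246 × 1,125,899,906,842,624 = 276,971,377,083,285,504 bytes
246 PB = 246 × 1,000,000,000,000,000 = 246,000,000,000,000,000 bytes
difference = 30,971,377,083,285,504 bytes
30,971,377,083,285,504 / 1,000,000,000,000,000 = 30.971 PB

30.971 PB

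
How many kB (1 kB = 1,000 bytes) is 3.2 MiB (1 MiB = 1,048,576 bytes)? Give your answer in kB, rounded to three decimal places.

3,355.443 kB

3.2 MiB = 3.2 × 2^20 bytes = 3,355,443.2 bytes
1 kB = 1,000 bytes
3,355,443.2 / 1,000 = 3,355.443 kB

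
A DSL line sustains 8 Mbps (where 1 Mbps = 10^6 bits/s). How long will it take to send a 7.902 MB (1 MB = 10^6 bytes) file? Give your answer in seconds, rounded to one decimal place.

7.9 seconds

7.902 MB = 7,902,000 bytes = 63,216,000 bits
8 Mbps = 8,000,000 bits/s
time = 63,216,000 / 8,000,000 = 7.9 s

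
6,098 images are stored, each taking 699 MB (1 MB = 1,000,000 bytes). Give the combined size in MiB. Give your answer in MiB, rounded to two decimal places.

4,065,038.68 MiB

Total = 6,098 × 699 MB = 4,262,502 MB
= 4,262,502 × 1,000,000 bytes = 4,262,502,000,000 bytes
1 MiB = 1,048,576 bytes
4,262,502,000,000 / 1,048,576 = 4,065,038.68 MiB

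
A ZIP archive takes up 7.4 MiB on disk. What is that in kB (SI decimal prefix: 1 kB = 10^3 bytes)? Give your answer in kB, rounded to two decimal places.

7,759.46 kB

7.4 MiB = 7.4 × 2^20 bytes = 7,759,462.4 bytes
1 kB = 10^3 bytes = 1,000 bytes
7,759,462.4 / 1,000 = 7,759.46 kB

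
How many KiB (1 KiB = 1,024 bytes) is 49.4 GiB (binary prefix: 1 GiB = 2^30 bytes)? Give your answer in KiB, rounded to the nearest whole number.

51,799,654 KiB

49.4 GiB × 1,073,741,824 bytes/GiB = 53,042,846,105.6 bytes
1 KiB = 1,024 bytes
53,042,846,105.6 / 1,024 = 51,799,654 KiB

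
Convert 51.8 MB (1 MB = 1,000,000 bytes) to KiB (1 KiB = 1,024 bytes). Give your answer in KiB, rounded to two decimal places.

50,585.94 KiB

51.8 MB × 1,000,000 bytes/MB = 51,800,000 bytes
1 KiB = 1,024 bytes
51,800,000 / 1,024 = 50,585.94 KiB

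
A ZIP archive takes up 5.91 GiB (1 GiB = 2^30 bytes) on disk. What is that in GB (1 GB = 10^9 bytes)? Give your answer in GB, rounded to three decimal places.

6.346 GB

5.91 GiB × 1,073,741,824 bytes/GiB = 6,345,814,179.84 bytes
1 GB = 1,000,000,000 bytes
6,345,814,179.84 / 1,000,000,000 = 6.346 GB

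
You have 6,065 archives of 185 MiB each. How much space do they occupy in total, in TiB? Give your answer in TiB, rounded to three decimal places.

1.070 TiB

Total = 6,065 × 185 MiB = 1,122,025 MiB
= 1,122,025 × 1,048,576 bytes = 1,176,528,486,400 bytes
1 TiB = 1,099,511,627,776 bytes
1,176,528,486,400 / 1,099,511,627,776 = 1.070 TiB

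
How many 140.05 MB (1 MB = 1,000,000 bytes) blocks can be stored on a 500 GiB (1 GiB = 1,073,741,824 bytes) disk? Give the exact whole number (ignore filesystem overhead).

Capacity: 500 GiB = 536,870,912,000 bytes
Per item: 140.05 MB = 140,050,000 bytes
⌊536,870,912,000 / 140,050,000⌋ = 3,833

3,833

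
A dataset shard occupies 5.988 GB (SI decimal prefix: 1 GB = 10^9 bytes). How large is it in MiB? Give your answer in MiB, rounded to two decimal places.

5,710.60 MiB

5.988 GB × 1,000,000,000 bytes/GB = 5,988,000,000 bytes
1 MiB = 2^20 bytes = 1,048,576 bytes
5,988,000,000 / 1,048,576 = 5,710.60 MiB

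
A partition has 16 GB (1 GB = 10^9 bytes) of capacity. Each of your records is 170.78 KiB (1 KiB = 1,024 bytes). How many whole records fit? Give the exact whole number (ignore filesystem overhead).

91,491

Capacity: 16 GB = 16,000,000,000 bytes
Per item: 170.78 KiB = 174,878.72 bytes
⌊16,000,000,000 / 174,878.72⌋ = 91,491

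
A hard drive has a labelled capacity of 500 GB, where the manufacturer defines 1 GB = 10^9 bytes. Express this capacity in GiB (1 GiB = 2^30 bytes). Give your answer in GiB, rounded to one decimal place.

500 GB = 500 × 10^9 bytes = 500,000,000,000 bytes
1 GiB = 1,073,741,824 bytes
500,000,000,000 / 1,073,741,824 = 465.7 GiB

465.7 GiB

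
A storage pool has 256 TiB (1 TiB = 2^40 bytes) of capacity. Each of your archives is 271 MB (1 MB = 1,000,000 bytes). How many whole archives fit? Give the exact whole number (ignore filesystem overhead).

1,038,653

Capacity: 256 TiB = 281,474,976,710,656 bytes
Per item: 271 MB = 271,000,000 bytes
⌊281,474,976,710,656 / 271,000,000⌋ = 1,038,653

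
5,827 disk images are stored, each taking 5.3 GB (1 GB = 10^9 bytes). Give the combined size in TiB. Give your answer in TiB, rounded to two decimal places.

28.09 TiB

Total = 5,827 × 5.3 GB = 30883.1 GB
= 30883.1 × 1,000,000,000 bytes = 30,883,100,000,000 bytes
1 TiB = 1,099,511,627,776 bytes
30,883,100,000,000 / 1,099,511,627,776 = 28.09 TiB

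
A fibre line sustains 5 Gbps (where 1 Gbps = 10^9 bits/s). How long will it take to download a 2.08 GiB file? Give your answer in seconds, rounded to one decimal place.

2.08 GiB = 2,233,382,993.92 bytes = 17,867,063,951.36 bits
5 Gbps = 5,000,000,000 bits/s
time = 17,867,063,951.36 / 5,000,000,000 = 3.6 s

3.6 seconds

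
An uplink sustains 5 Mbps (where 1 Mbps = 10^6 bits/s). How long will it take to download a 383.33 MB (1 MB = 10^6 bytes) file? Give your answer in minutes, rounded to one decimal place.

383.33 MB = 383,330,000 bytes = 3,066,640,000 bits
5 Mbps = 5,000,000 bits/s
time = 3,066,640,000 / 5,000,000 = 613.33 s
613.33 s / 60 = 10.2 minutes

10.2 minutes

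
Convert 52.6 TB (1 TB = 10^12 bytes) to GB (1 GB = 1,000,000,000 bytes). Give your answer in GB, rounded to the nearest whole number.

52.6 TB = 52.6 × 10^12 bytes = 52,600,000,000,000 bytes
1 GB = 1,000,000,000 bytes
52,600,000,000,000 / 1,000,000,000 = 52,600 GB

52,600 GB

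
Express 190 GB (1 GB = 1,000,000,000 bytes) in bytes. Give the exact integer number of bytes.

190 × 1,000,000,000 = 190,000,000,000 bytes  (1 GB = 10^9 bytes)

190,000,000,000 bytes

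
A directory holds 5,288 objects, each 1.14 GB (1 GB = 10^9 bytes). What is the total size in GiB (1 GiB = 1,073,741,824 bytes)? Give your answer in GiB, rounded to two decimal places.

Total = 5,288 × 1.14 GB = 6028.32 GB
= 6028.32 × 1,000,000,000 bytes = 6,028,320,000,000 bytes
1 GiB = 1,073,741,824 bytes
6,028,320,000,000 / 1,073,741,824 = 5,614.31 GiB

5,614.31 GiB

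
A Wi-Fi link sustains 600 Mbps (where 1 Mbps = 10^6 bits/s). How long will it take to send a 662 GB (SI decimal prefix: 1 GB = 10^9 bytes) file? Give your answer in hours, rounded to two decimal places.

2.45 hours

662 GB = 662,000,000,000 bytes = 5,296,000,000,000 bits
600 Mbps = 600,000,000 bits/s
time = 5,296,000,000,000 / 600,000,000 = 8,826.6667 s
8,826.6667 s / 3600 = 2.45 hours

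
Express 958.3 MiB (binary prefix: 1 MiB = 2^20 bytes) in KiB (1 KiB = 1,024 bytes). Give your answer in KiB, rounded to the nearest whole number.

981,299 KiB

958.3 MiB = 958.3 × 2^20 bytes = 1,004,850,380.8 bytes
1 KiB = 2^10 bytes = 1,024 bytes
1,004,850,380.8 / 1,024 = 981,299 KiB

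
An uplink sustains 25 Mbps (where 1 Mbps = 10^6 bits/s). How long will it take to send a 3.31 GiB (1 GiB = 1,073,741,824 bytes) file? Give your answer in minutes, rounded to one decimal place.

3.31 GiB = 3,554,085,437.44 bytes = 28,432,683,499.52 bits
25 Mbps = 25,000,000 bits/s
time = 28,432,683,499.52 / 25,000,000 = 1,137.31 s
1,137.31 s / 60 = 19.0 minutes

19.0 minutes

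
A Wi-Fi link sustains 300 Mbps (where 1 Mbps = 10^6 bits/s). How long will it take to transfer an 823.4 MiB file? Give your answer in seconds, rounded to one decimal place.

823.4 MiB = 863,397,478.4 bytes = 6,907,179,827.2 bits
300 Mbps = 300,000,000 bits/s
time = 6,907,179,827.2 / 300,000,000 = 23.0 s

23.0 seconds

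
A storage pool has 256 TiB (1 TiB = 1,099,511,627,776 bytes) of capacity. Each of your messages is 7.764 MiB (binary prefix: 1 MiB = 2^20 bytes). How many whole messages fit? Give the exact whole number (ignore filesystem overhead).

34,574,376

Capacity: 256 TiB = 281,474,976,710,656 bytes
Per item: 7.764 MiB = 8,141,144.064 bytes
⌊281,474,976,710,656 / 8,141,144.064⌋ = 34,574,376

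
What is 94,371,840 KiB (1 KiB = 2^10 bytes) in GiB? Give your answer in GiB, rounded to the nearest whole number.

90 GiB

94,371,840 KiB = 94,371,840 × 2^10 bytes = 96,636,764,160 bytes
1 GiB = 2^30 bytes = 1,073,741,824 bytes
96,636,764,160 / 1,073,741,824 = 90 GiB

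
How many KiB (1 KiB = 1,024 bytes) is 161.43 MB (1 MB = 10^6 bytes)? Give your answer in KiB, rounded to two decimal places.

157,646.48 KiB

161.43 MB × 1,000,000 bytes/MB = 161,430,000 bytes
1 KiB = 2^10 bytes = 1,024 bytes
161,430,000 / 1,024 = 157,646.48 KiB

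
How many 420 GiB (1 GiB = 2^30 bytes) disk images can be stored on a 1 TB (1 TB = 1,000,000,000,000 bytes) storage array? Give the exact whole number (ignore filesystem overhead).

Capacity: 1 TB = 1,000,000,000,000 bytes
Per item: 420 GiB = 450,971,566,080 bytes
⌊1,000,000,000,000 / 450,971,566,080⌋ = 2

2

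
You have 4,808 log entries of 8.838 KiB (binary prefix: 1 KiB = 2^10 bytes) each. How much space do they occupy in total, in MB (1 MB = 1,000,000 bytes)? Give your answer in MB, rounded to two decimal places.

43.51 MB

Total = 4,808 × 8.838 KiB = 42493.104 KiB
= 42493.104 × 1,024 bytes = 43,512,938.496 bytes
1 MB = 1,000,000 bytes
43,512,938.496 / 1,000,000 = 43.51 MB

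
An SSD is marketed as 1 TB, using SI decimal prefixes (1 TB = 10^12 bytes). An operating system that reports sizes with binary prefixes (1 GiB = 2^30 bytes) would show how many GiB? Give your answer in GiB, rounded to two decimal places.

1 TB = 1 × 10^12 bytes = 1,000,000,000,000 bytes
1 GiB = 2^30 bytes = 1,073,741,824 bytes
1,000,000,000,000 / 1,073,741,824 = 931.32 GiB

931.32 GiB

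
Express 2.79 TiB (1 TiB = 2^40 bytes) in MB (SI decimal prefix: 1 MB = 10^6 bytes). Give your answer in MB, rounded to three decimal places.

2.79 TiB = 2.79 × 2^40 bytes = 3,067,637,441,495.04 bytes
1 MB = 1,000,000 bytes
3,067,637,441,495.04 / 1,000,000 = 3,067,637.441 MB

3,067,637.441 MB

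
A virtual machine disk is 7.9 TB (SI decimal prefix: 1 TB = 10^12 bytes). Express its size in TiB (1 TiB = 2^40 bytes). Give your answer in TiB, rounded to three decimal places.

7.9 TB × 1,000,000,000,000 bytes/TB = 7,900,000,000,000 bytes
1 TiB = 2^40 bytes = 1,099,511,627,776 bytes
7,900,000,000,000 / 1,099,511,627,776 = 7.185 TiB

7.185 TiB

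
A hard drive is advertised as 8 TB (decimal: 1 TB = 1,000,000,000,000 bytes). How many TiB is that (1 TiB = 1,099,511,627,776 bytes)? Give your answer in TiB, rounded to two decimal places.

8 TB = 8 × 10^12 bytes = 8,000,000,000,000 bytes
1 TiB = 2^40 bytes = 1,099,511,627,776 bytes
8,000,000,000,000 / 1,099,511,627,776 = 7.28 TiB

7.28 TiB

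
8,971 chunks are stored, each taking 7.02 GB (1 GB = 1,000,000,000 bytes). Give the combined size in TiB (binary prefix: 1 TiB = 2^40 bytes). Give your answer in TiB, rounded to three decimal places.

Total = 8,971 × 7.02 GB = 62976.42 GB
= 62976.42 × 1,000,000,000 bytes = 62,976,420,000,000 bytes
1 TiB = 1,099,511,627,776 bytes
62,976,420,000,000 / 1,099,511,627,776 = 57.277 TiB

57.277 TiB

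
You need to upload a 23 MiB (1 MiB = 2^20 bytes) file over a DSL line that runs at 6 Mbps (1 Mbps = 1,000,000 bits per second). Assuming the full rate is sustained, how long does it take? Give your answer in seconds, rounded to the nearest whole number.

23 MiB = 24,117,248 bytes = 192,937,984 bits
6 Mbps = 6,000,000 bits/s
time = 192,937,984 / 6,000,000 = 32 s

32 seconds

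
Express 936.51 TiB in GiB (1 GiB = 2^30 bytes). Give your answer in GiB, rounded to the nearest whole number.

958,986 GiB

936.51 TiB × 1,099,511,627,776 bytes/TiB = 1,029,703,634,528,501.76 bytes
1 GiB = 1,073,741,824 bytes
1,029,703,634,528,501.76 / 1,073,741,824 = 958,986 GiB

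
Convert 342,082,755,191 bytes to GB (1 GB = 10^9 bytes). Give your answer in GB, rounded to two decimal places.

342,082,755,191 bytes given.
1 GB = 1,000,000,000 bytes
342,082,755,191 / 1,000,000,000 = 342.08 GB

342.08 GB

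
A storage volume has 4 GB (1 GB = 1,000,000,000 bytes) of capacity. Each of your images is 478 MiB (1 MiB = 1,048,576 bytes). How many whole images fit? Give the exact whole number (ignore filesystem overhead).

7

Capacity: 4 GB = 4,000,000,000 bytes
Per item: 478 MiB = 501,219,328 bytes
⌊4,000,000,000 / 501,219,328⌋ = 7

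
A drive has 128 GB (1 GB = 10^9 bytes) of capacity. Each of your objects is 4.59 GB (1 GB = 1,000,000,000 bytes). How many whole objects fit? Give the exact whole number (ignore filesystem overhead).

27

Capacity: 128 GB = 128,000,000,000 bytes
Per item: 4.59 GB = 4,590,000,000 bytes
⌊128,000,000,000 / 4,590,000,000⌋ = 27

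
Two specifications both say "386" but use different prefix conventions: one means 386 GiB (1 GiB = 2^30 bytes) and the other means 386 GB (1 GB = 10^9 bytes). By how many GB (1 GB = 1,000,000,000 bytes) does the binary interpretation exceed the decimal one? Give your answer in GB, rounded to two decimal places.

28.46 GB

386 GiB = 386 × 1,073,741,824 = 414,464,344,064 bytes
386 GB = 386 × 1,000,000,000 = 386,000,000,000 bytes
difference = 28,464,344,064 bytes
28,464,344,064 / 1,000,000,000 = 28.46 GB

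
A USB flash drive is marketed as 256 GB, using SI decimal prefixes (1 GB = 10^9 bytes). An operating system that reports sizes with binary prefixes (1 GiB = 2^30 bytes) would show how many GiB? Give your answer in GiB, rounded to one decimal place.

256 GB = 256 × 10^9 bytes = 256,000,000,000 bytes
1 GiB = 2^30 bytes = 1,073,741,824 bytes
256,000,000,000 / 1,073,741,824 = 238.4 GiB

238.4 GiB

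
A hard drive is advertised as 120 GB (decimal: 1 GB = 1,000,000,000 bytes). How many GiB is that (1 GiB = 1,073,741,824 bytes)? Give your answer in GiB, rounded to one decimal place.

111.8 GiB

120 GB = 120 × 10^9 bytes = 120,000,000,000 bytes
1 GiB = 1,073,741,824 bytes
120,000,000,000 / 1,073,741,824 = 111.8 GiB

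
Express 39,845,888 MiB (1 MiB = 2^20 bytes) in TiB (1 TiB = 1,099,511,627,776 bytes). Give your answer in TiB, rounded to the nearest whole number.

38 TiB

39,845,888 MiB × 1,048,576 bytes/MiB = 41,781,441,855,488 bytes
1 TiB = 2^40 bytes = 1,099,511,627,776 bytes
41,781,441,855,488 / 1,099,511,627,776 = 38 TiB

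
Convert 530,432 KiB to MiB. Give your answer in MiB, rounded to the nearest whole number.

518 MiB

530,432 KiB × 1,024 bytes/KiB = 543,162,368 bytes
1 MiB = 2^20 bytes = 1,048,576 bytes
543,162,368 / 1,048,576 = 518 MiB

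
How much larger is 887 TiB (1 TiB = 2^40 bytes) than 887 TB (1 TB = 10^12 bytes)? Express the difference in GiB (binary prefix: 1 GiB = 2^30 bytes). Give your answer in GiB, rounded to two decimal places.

887 TiB = 887 × 1,099,511,627,776 = 975,266,813,837,312 bytes
887 TB = 887 × 1,000,000,000,000 = 887,000,000,000,000 bytes
difference = 88,266,813,837,312 bytes
88,266,813,837,312 / 1,073,741,824 = 82,204.88 GiB

82,204.88 GiB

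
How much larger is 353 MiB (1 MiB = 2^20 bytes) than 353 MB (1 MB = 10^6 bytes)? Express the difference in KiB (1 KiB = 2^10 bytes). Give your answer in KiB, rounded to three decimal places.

353 MiB = 353 × 1,048,576 = 370,147,328 bytes
353 MB = 353 × 1,000,000 = 353,000,000 bytes
difference = 17,147,328 bytes
17,147,328 / 1,024 = 16,745.438 KiB

16,745.438 KiB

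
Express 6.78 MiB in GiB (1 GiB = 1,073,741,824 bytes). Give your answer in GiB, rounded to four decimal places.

0.0066 GiB

6.78 MiB × 1,048,576 bytes/MiB = 7,109,345.28 bytes
1 GiB = 1,073,741,824 bytes
7,109,345.28 / 1,073,741,824 = 0.0066 GiB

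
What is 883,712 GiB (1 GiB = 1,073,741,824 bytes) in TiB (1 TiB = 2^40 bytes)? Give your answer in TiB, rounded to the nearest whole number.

863 TiB

883,712 GiB × 1,073,741,824 bytes/GiB = 948,878,534,770,688 bytes
1 TiB = 2^40 bytes = 1,099,511,627,776 bytes
948,878,534,770,688 / 1,099,511,627,776 = 863 TiB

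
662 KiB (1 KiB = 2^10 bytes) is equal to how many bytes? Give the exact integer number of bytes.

662 × 1,024 = 677,888 bytes  (1 KiB = 2^10 bytes)

677,888 bytes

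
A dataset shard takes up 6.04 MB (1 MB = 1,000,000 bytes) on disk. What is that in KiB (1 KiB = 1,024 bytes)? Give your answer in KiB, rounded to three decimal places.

6.04 MB = 6.04 × 10^6 bytes = 6,040,000 bytes
1 KiB = 2^10 bytes = 1,024 bytes
6,040,000 / 1,024 = 5,898.438 KiB

5,898.438 KiB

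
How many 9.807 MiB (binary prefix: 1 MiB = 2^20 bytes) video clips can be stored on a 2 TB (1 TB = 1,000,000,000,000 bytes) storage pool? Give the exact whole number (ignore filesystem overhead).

Capacity: 2 TB = 2,000,000,000,000 bytes
Per item: 9.807 MiB = 10,283,384.832 bytes
⌊2,000,000,000,000 / 10,283,384.832⌋ = 194,488

194,488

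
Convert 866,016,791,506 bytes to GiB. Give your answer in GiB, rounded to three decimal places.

866,016,791,506 bytes given.
1 GiB = 2^30 bytes = 1,073,741,824 bytes
866,016,791,506 / 1,073,741,824 = 806.541 GiB

806.541 GiB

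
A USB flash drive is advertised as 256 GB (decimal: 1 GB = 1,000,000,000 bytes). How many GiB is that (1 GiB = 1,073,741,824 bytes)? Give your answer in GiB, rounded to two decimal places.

256 GB = 256 × 10^9 bytes = 256,000,000,000 bytes
1 GiB = 2^30 bytes = 1,073,741,824 bytes
256,000,000,000 / 1,073,741,824 = 238.42 GiB

238.42 GiB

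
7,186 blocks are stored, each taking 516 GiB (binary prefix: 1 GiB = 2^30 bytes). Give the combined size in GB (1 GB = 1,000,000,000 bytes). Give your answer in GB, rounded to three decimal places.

Total = 7,186 × 516 GiB = 3,707,976 GiB
= 3,707,976 × 1,073,741,824 bytes = 3,981,408,913,588,224 bytes
1 GB = 1,000,000,000 bytes
3,981,408,913,588,224 / 1,000,000,000 = 3,981,408.914 GB

3,981,408.914 GB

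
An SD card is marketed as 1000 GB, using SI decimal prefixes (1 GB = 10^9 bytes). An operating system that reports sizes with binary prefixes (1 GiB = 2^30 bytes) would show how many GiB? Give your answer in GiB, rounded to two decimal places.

1000 GB = 1000 × 10^9 bytes = 1,000,000,000,000 bytes
1 GiB = 1,073,741,824 bytes
1,000,000,000,000 / 1,073,741,824 = 931.32 GiB

931.32 GiB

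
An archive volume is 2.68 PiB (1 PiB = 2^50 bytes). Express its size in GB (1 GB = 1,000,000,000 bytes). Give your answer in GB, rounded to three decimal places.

2.68 PiB = 2.68 × 2^50 bytes = 3,017,411,750,338,232.32 bytes
1 GB = 10^9 bytes = 1,000,000,000 bytes
3,017,411,750,338,232.32 / 1,000,000,000 = 3,017,411.750 GB

3,017,411.750 GB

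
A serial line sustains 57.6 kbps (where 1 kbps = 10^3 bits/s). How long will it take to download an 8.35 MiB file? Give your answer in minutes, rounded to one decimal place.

8.35 MiB = 8,755,609.6 bytes = 70,044,876.8 bits
57.6 kbps = 57,600 bits/s
time = 70,044,876.8 / 57,600 = 1,216.06 s
1,216.06 s / 60 = 20.3 minutes

20.3 minutes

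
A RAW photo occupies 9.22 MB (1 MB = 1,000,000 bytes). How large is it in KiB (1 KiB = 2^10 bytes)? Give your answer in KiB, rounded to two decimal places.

9,003.91 KiB

9.22 MB = 9.22 × 10^6 bytes = 9,220,000 bytes
1 KiB = 1,024 bytes
9,220,000 / 1,024 = 9,003.91 KiB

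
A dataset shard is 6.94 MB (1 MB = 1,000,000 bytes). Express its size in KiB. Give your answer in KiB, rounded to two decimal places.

6,777.34 KiB

6.94 MB = 6.94 × 10^6 bytes = 6,940,000 bytes
1 KiB = 1,024 bytes
6,940,000 / 1,024 = 6,777.34 KiB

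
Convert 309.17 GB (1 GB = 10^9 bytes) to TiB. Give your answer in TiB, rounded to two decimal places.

309.17 GB = 309.17 × 10^9 bytes = 309,170,000,000 bytes
1 TiB = 2^40 bytes = 1,099,511,627,776 bytes
309,170,000,000 / 1,099,511,627,776 = 0.28 TiB

0.28 TiB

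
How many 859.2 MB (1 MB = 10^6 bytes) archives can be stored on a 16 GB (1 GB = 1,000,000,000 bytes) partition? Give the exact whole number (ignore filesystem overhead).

18

Capacity: 16 GB = 16,000,000,000 bytes
Per item: 859.2 MB = 859,200,000 bytes
⌊16,000,000,000 / 859,200,000⌋ = 18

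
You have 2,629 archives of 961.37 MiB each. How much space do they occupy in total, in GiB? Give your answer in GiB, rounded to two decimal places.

Total = 2,629 × 961.37 MiB = 2527441.73 MiB
= 2527441.73 × 1,048,576 bytes = 2,650,214,739,476.48 bytes
1 GiB = 1,073,741,824 bytes
2,650,214,739,476.48 / 1,073,741,824 = 2,468.20 GiB

2,468.20 GiB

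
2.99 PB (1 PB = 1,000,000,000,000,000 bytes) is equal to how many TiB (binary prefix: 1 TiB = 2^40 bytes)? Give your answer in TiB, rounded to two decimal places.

2,719.39 TiB

2.99 PB = 2.99 × 10^15 bytes = 2,990,000,000,000,000 bytes
1 TiB = 2^40 bytes = 1,099,511,627,776 bytes
2,990,000,000,000,000 / 1,099,511,627,776 = 2,719.39 TiB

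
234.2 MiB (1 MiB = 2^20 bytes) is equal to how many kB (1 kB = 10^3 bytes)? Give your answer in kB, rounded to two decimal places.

245,576.50 kB

234.2 MiB = 234.2 × 2^20 bytes = 245,576,499.2 bytes
1 kB = 1,000 bytes
245,576,499.2 / 1,000 = 245,576.50 kB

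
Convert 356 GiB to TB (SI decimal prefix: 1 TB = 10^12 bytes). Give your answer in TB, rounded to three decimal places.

0.382 TB

356 GiB × 1,073,741,824 bytes/GiB = 382,252,089,344 bytes
1 TB = 1,000,000,000,000 bytes
382,252,089,344 / 1,000,000,000,000 = 0.382 TB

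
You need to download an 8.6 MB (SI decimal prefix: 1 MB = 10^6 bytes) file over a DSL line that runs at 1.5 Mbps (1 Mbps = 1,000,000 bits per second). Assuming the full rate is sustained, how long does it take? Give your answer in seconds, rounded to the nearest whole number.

46 seconds

8.6 MB = 8,600,000 bytes = 68,800,000 bits
1.5 Mbps = 1,500,000 bits/s
time = 68,800,000 / 1,500,000 = 46 s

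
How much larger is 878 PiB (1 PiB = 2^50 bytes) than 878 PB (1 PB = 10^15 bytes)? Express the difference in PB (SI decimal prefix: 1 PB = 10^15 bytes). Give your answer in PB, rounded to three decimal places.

110.540 PB

878 PiB = 878 × 1,125,899,906,842,624 = 988,540,118,207,823,872 bytes
878 PB = 878 × 1,000,000,000,000,000 = 878,000,000,000,000,000 bytes
difference = 110,540,118,207,823,872 bytes
110,540,118,207,823,872 / 1,000,000,000,000,000 = 110.540 PB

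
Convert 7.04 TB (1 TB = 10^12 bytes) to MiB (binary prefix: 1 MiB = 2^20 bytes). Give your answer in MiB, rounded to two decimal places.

6,713,867.19 MiB

7.04 TB = 7.04 × 10^12 bytes = 7,040,000,000,000 bytes
1 MiB = 1,048,576 bytes
7,040,000,000,000 / 1,048,576 = 6,713,867.19 MiB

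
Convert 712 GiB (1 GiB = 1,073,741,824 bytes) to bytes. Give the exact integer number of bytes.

764,504,178,688 bytes

712 × 1,073,741,824 = 764,504,178,688 bytes  (1 GiB = 2^30 bytes)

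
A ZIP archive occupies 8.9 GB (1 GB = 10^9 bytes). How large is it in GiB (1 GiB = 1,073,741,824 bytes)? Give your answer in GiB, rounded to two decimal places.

8.29 GiB

8.9 GB × 1,000,000,000 bytes/GB = 8,900,000,000 bytes
1 GiB = 1,073,741,824 bytes
8,900,000,000 / 1,073,741,824 = 8.29 GiB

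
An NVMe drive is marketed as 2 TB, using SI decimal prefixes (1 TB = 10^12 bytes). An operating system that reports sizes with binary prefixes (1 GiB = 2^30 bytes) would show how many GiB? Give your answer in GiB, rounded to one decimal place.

2 TB = 2 × 10^12 bytes = 2,000,000,000,000 bytes
1 GiB = 2^30 bytes = 1,073,741,824 bytes
2,000,000,000,000 / 1,073,741,824 = 1,862.6 GiB

1,862.6 GiB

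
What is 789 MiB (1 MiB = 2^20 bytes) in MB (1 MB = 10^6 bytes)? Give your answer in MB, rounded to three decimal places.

827.326 MB

789 MiB × 1,048,576 bytes/MiB = 827,326,464 bytes
1 MB = 1,000,000 bytes
827,326,464 / 1,000,000 = 827.326 MB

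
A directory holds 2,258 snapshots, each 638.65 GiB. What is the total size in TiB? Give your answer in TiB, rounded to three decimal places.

Total = 2,258 × 638.65 GiB = 1442071.7 GiB
= 1442071.7 × 1,073,741,824 bytes = 1,548,412,697,496,780.8 bytes
1 TiB = 1,099,511,627,776 bytes
1,548,412,697,496,780.8 / 1,099,511,627,776 = 1,408.273 TiB

1,408.273 TiB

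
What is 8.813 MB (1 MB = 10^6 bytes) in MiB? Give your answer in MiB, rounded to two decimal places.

8.813 MB × 1,000,000 bytes/MB = 8,813,000 bytes
1 MiB = 2^20 bytes = 1,048,576 bytes
8,813,000 / 1,048,576 = 8.40 MiB

8.40 MiB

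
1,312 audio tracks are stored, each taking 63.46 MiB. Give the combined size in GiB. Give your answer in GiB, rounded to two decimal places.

81.31 GiB

Total = 1,312 × 63.46 MiB = 83259.52 MiB
= 83259.52 × 1,048,576 bytes = 87,303,934,443.52 bytes
1 GiB = 1,073,741,824 bytes
87,303,934,443.52 / 1,073,741,824 = 81.31 GiB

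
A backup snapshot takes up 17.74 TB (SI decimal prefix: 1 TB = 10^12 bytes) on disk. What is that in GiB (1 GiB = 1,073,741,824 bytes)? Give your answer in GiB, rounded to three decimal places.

16,521.662 GiB

17.74 TB × 1,000,000,000,000 bytes/TB = 17,740,000,000,000 bytes
1 GiB = 2^30 bytes = 1,073,741,824 bytes
17,740,000,000,000 / 1,073,741,824 = 16,521.662 GiB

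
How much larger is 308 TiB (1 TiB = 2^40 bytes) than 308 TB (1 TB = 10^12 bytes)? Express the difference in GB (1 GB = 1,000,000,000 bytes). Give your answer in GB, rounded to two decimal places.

30,649.58 GB

308 TiB = 308 × 1,099,511,627,776 = 338,649,581,355,008 bytes
308 TB = 308 × 1,000,000,000,000 = 308,000,000,000,000 bytes
difference = 30,649,581,355,008 bytes
30,649,581,355,008 / 1,000,000,000 = 30,649.58 GB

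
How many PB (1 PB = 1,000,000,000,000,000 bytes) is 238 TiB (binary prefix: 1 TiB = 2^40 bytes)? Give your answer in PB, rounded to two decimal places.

238 TiB = 238 × 2^40 bytes = 261,683,767,410,688 bytes
1 PB = 10^15 bytes = 1,000,000,000,000,000 bytes
261,683,767,410,688 / 1,000,000,000,000,000 = 0.26 PB

0.26 PB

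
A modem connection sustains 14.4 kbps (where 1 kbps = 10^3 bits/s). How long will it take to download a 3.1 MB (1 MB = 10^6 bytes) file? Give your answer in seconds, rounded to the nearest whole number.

3.1 MB = 3,100,000 bytes = 24,800,000 bits
14.4 kbps = 14,400 bits/s
time = 24,800,000 / 14,400 = 1,722 s

1,722 seconds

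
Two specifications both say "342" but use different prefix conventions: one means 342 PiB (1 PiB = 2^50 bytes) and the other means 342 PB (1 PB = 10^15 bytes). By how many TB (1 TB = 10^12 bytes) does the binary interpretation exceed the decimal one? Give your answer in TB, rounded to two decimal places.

342 PiB = 342 × 1,125,899,906,842,624 = 385,057,768,140,177,408 bytes
342 PB = 342 × 1,000,000,000,000,000 = 342,000,000,000,000,000 bytes
difference = 43,057,768,140,177,408 bytes
43,057,768,140,177,408 / 1,000,000,000,000 = 43,057.77 TB

43,057.77 TB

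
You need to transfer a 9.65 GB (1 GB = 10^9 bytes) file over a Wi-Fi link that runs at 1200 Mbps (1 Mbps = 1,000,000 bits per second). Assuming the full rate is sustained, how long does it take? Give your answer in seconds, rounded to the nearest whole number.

64 seconds

9.65 GB = 9,650,000,000 bytes = 77,200,000,000 bits
1200 Mbps = 1,200,000,000 bits/s
time = 77,200,000,000 / 1,200,000,000 = 64 s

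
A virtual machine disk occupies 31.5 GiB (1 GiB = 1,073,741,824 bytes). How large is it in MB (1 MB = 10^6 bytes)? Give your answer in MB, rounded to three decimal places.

31.5 GiB × 1,073,741,824 bytes/GiB = 33,822,867,456 bytes
1 MB = 1,000,000 bytes
33,822,867,456 / 1,000,000 = 33,822.867 MB

33,822.867 MB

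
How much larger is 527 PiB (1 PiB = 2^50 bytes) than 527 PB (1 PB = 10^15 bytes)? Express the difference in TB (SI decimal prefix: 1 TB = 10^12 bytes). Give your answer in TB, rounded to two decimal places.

66,349.25 TB

527 PiB = 527 × 1,125,899,906,842,624 = 593,349,250,906,062,848 bytes
527 PB = 527 × 1,000,000,000,000,000 = 527,000,000,000,000,000 bytes
difference = 66,349,250,906,062,848 bytes
66,349,250,906,062,848 / 1,000,000,000,000 = 66,349.25 TB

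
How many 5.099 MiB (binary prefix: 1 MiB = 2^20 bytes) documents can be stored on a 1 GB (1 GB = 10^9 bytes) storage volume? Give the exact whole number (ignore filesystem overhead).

187

Capacity: 1 GB = 1,000,000,000 bytes
Per item: 5.099 MiB = 5,346,689.024 bytes
⌊1,000,000,000 / 5,346,689.024⌋ = 187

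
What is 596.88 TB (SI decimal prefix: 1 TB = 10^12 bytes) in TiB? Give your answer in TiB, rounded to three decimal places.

542.859 TiB

596.88 TB = 596.88 × 10^12 bytes = 596,880,000,000,000 bytes
1 TiB = 1,099,511,627,776 bytes
596,880,000,000,000 / 1,099,511,627,776 = 542.859 TiB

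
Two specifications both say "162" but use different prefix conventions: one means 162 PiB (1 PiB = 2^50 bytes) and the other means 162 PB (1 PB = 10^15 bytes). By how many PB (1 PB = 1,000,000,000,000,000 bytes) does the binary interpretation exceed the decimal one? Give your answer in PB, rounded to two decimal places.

162 PiB = 162 × 1,125,899,906,842,624 = 182,395,784,908,505,088 bytes
162 PB = 162 × 1,000,000,000,000,000 = 162,000,000,000,000,000 bytes
difference = 20,395,784,908,505,088 bytes
20,395,784,908,505,088 / 1,000,000,000,000,000 = 20.40 PB

20.40 PB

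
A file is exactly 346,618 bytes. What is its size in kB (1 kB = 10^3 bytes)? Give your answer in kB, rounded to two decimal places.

346,618 bytes given.
1 kB = 10^3 bytes = 1,000 bytes
346,618 / 1,000 = 346.62 kB

346.62 kB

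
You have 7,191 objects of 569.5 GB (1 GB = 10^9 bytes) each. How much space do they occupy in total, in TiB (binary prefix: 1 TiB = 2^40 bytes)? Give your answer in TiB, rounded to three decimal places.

Total = 7,191 × 569.5 GB = 4095274.5 GB
= 4095274.5 × 1,000,000,000 bytes = 4,095,274,500,000,000 bytes
1 TiB = 1,099,511,627,776 bytes
4,095,274,500,000,000 / 1,099,511,627,776 = 3,724.630 TiB

3,724.630 TiB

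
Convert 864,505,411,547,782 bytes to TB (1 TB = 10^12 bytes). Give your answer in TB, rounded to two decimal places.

864.51 TB

864,505,411,547,782 bytes given.
1 TB = 10^12 bytes = 1,000,000,000,000 bytes
864,505,411,547,782 / 1,000,000,000,000 = 864.51 TB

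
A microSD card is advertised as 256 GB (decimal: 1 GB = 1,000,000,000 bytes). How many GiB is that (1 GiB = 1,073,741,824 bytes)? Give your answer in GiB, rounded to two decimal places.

238.42 GiB

256 GB = 256 × 10^9 bytes = 256,000,000,000 bytes
1 GiB = 2^30 bytes = 1,073,741,824 bytes
256,000,000,000 / 1,073,741,824 = 238.42 GiB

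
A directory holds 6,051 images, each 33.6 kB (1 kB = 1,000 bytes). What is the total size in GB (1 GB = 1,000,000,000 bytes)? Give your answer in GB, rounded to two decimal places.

0.20 GB

Total = 6,051 × 33.6 kB = 203313.6 kB
= 203313.6 × 1,000 bytes = 203,313,600 bytes
1 GB = 1,000,000,000 bytes
203,313,600 / 1,000,000,000 = 0.20 GB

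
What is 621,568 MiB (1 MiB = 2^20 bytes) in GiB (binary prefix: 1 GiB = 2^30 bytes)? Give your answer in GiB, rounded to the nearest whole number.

607 GiB

621,568 MiB = 621,568 × 2^20 bytes = 651,761,287,168 bytes
1 GiB = 1,073,741,824 bytes
651,761,287,168 / 1,073,741,824 = 607 GiB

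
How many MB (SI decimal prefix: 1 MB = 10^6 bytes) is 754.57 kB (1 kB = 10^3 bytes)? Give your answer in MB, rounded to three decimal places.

754.57 kB × 1,000 bytes/kB = 754,570 bytes
1 MB = 10^6 bytes = 1,000,000 bytes
754,570 / 1,000,000 = 0.755 MB

0.755 MB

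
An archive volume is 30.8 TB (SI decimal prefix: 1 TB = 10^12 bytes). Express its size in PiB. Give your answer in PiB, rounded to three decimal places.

30.8 TB × 1,000,000,000,000 bytes/TB = 30,800,000,000,000 bytes
1 PiB = 1,125,899,906,842,624 bytes
30,800,000,000,000 / 1,125,899,906,842,624 = 0.027 PiB

0.027 PiB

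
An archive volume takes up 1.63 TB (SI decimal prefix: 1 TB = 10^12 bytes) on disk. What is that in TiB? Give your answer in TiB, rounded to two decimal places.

1.48 TiB

1.63 TB × 1,000,000,000,000 bytes/TB = 1,630,000,000,000 bytes
1 TiB = 1,099,511,627,776 bytes
1,630,000,000,000 / 1,099,511,627,776 = 1.48 TiB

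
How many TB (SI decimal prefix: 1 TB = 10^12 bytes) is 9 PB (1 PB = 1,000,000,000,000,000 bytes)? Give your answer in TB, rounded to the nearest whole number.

9 PB = 9 × 10^15 bytes = 9,000,000,000,000,000 bytes
1 TB = 10^12 bytes = 1,000,000,000,000 bytes
9,000,000,000,000,000 / 1,000,000,000,000 = 9,000 TB

9,000 TB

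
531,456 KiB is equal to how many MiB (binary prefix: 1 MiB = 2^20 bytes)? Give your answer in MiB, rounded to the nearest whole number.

531,456 KiB = 531,456 × 2^10 bytes = 544,210,944 bytes
1 MiB = 1,048,576 bytes
544,210,944 / 1,048,576 = 519 MiB

519 MiB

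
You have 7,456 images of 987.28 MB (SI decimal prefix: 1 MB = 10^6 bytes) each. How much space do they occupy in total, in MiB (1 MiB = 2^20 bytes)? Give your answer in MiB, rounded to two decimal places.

7,020,148.93 MiB

Total = 7,456 × 987.28 MB = 7361159.68 MB
= 7361159.68 × 1,000,000 bytes = 7,361,159,680,000 bytes
1 MiB = 1,048,576 bytes
7,361,159,680,000 / 1,048,576 = 7,020,148.93 MiB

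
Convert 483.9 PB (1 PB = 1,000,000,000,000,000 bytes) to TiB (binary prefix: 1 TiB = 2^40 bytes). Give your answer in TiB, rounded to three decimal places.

440,104.486 TiB

483.9 PB = 483.9 × 10^15 bytes = 483,900,000,000,000,000 bytes
1 TiB = 2^40 bytes = 1,099,511,627,776 bytes
483,900,000,000,000,000 / 1,099,511,627,776 = 440,104.486 TiB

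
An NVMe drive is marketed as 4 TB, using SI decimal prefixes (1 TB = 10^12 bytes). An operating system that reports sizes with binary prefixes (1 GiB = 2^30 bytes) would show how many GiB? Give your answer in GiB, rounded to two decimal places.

3,725.29 GiB

4 TB = 4 × 10^12 bytes = 4,000,000,000,000 bytes
1 GiB = 2^30 bytes = 1,073,741,824 bytes
4,000,000,000,000 / 1,073,741,824 = 3,725.29 GiB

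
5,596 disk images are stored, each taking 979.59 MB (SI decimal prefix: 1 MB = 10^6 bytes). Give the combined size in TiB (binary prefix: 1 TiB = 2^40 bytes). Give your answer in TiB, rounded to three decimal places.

4.986 TiB

Total = 5,596 × 979.59 MB = 5481785.64 MB
= 5481785.64 × 1,000,000 bytes = 5,481,785,640,000 bytes
1 TiB = 1,099,511,627,776 bytes
5,481,785,640,000 / 1,099,511,627,776 = 4.986 TiB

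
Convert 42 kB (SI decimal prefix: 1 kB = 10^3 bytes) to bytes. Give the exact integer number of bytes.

42,000 bytes

42 × 1,000 = 42,000 bytes  (1 kB = 10^3 bytes)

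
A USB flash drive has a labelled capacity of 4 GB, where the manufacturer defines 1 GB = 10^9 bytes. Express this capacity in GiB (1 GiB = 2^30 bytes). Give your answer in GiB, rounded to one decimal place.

4 GB = 4 × 10^9 bytes = 4,000,000,000 bytes
1 GiB = 1,073,741,824 bytes
4,000,000,000 / 1,073,741,824 = 3.7 GiB

3.7 GiB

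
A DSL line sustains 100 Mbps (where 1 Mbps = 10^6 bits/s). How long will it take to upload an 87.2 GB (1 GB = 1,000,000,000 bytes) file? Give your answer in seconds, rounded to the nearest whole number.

6,976 seconds

87.2 GB = 87,200,000,000 bytes = 697,600,000,000 bits
100 Mbps = 100,000,000 bits/s
time = 697,600,000,000 / 100,000,000 = 6,976 s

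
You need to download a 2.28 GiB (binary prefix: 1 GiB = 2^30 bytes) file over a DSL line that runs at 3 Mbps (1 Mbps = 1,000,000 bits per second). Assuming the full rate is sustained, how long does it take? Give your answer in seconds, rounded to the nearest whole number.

6,528 seconds

2.28 GiB = 2,448,131,358.72 bytes = 19,585,050,869.76 bits
3 Mbps = 3,000,000 bits/s
time = 19,585,050,869.76 / 3,000,000 = 6,528 s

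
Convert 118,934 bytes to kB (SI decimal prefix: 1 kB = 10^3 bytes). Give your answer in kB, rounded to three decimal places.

118,934 bytes given.
1 kB = 10^3 bytes = 1,000 bytes
118,934 / 1,000 = 118.934 kB

118.934 kB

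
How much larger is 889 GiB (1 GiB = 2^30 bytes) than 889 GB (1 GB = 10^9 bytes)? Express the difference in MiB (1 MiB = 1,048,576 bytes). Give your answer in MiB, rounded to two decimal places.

62,519.53 MiB

889 GiB = 889 × 1,073,741,824 = 954,556,481,536 bytes
889 GB = 889 × 1,000,000,000 = 889,000,000,000 bytes
difference = 65,556,481,536 bytes
65,556,481,536 / 1,048,576 = 62,519.53 MiB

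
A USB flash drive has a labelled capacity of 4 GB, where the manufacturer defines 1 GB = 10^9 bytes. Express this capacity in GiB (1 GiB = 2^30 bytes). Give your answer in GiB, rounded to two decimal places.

3.73 GiB

4 GB × 1,000,000,000 bytes/GB = 4,000,000,000 bytes
1 GiB = 1,073,741,824 bytes
4,000,000,000 / 1,073,741,824 = 3.73 GiB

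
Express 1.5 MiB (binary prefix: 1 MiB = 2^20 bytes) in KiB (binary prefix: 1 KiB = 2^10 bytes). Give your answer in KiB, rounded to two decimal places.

1.5 MiB × 1,048,576 bytes/MiB = 1,572,864 bytes
1 KiB = 2^10 bytes = 1,024 bytes
1,572,864 / 1,024 = 1,536.00 KiB

1,536.00 KiB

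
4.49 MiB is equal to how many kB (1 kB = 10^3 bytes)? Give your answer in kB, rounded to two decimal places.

4.49 MiB × 1,048,576 bytes/MiB = 4,708,106.24 bytes
1 kB = 1,000 bytes
4,708,106.24 / 1,000 = 4,708.11 kB

4,708.11 kB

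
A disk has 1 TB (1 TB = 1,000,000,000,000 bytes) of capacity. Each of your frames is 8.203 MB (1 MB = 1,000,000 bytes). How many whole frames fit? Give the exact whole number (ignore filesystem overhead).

Capacity: 1 TB = 1,000,000,000,000 bytes
Per item: 8.203 MB = 8,203,000 bytes
⌊1,000,000,000,000 / 8,203,000⌋ = 121,906

121,906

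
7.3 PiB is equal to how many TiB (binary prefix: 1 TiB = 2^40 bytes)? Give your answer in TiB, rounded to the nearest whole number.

7.3 PiB = 7.3 × 2^50 bytes = 8,219,069,319,951,155.2 bytes
1 TiB = 2^40 bytes = 1,099,511,627,776 bytes
8,219,069,319,951,155.2 / 1,099,511,627,776 = 7,475 TiB

7,475 TiB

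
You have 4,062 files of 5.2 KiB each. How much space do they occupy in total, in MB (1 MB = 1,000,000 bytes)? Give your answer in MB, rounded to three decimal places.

Total = 4,062 × 5.2 KiB = 21122.4 KiB
= 21122.4 × 1,024 bytes = 21,629,337.6 bytes
1 MB = 1,000,000 bytes
21,629,337.6 / 1,000,000 = 21.629 MB

21.629 MB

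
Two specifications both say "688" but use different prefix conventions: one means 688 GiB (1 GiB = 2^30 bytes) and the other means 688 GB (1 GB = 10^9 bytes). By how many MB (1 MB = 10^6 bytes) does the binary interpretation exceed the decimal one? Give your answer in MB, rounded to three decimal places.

50,734.375 MB

688 GiB = 688 × 1,073,741,824 = 738,734,374,912 bytes
688 GB = 688 × 1,000,000,000 = 688,000,000,000 bytes
difference = 50,734,374,912 bytes
50,734,374,912 / 1,000,000 = 50,734.375 MB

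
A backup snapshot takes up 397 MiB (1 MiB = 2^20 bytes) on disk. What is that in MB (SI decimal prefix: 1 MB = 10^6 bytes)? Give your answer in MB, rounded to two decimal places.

397 MiB = 397 × 2^20 bytes = 416,284,672 bytes
1 MB = 10^6 bytes = 1,000,000 bytes
416,284,672 / 1,000,000 = 416.28 MB

416.28 MB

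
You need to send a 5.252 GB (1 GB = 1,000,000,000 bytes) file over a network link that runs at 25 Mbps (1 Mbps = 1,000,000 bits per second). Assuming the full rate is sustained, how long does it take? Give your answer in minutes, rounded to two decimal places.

28.01 minutes

5.252 GB = 5,252,000,000 bytes = 42,016,000,000 bits
25 Mbps = 25,000,000 bits/s
time = 42,016,000,000 / 25,000,000 = 1,680.640 s
1,680.640 s / 60 = 28.01 minutes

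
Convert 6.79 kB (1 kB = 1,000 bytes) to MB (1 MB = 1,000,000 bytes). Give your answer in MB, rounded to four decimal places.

6.79 kB = 6.79 × 10^3 bytes = 6,790 bytes
1 MB = 1,000,000 bytes
6,790 / 1,000,000 = 0.0068 MB

0.0068 MB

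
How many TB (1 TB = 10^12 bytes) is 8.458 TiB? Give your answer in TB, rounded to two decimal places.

8.458 TiB = 8.458 × 2^40 bytes = 9,299,669,347,729.408 bytes
1 TB = 1,000,000,000,000 bytes
9,299,669,347,729.408 / 1,000,000,000,000 = 9.30 TB

9.30 TB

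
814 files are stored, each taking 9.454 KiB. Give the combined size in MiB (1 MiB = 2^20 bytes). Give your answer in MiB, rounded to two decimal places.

7.52 MiB

Total = 814 × 9.454 KiB = 7695.556 KiB
= 7695.556 × 1,024 bytes = 7,880,249.344 bytes
1 MiB = 1,048,576 bytes
7,880,249.344 / 1,048,576 = 7.52 MiB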